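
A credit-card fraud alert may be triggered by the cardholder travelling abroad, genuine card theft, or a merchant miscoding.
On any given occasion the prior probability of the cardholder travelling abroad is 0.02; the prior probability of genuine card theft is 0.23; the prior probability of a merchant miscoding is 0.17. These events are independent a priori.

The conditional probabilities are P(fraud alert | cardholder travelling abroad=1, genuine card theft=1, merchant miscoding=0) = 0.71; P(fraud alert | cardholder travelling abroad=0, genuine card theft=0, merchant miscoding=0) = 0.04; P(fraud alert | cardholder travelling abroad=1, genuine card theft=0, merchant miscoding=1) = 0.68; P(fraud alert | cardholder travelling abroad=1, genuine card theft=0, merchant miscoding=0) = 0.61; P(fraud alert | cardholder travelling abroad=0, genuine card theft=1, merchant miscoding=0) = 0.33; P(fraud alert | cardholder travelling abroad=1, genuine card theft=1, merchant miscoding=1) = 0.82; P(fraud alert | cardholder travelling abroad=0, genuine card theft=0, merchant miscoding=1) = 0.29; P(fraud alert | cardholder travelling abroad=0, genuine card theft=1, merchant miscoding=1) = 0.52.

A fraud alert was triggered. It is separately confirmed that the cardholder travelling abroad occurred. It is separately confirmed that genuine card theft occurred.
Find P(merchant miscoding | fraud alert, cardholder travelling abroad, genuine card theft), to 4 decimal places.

P(merchant miscoding | fraud alert, cardholder travelling abroad, genuine card theft) ≈ 0.1913

Weight on merchant miscoding=true, given the evidence: 0.82×0.17 = 0.139400
Denominator P(fraud alert | cardholder travelling abroad, genuine card theft): 0.71×0.83 + 0.82×0.17 = 0.728700
Posterior = 0.139400 / 0.728700 ≈ 0.1913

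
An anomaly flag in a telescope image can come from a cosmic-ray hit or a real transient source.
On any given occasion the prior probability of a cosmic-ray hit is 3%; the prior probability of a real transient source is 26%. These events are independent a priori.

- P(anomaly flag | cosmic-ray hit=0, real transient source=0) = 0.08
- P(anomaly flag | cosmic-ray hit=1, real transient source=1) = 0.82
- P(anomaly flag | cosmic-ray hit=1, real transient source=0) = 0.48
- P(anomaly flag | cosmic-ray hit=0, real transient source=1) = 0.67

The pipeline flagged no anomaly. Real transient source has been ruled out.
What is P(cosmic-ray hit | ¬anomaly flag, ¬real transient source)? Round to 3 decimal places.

By total probability over both values of cosmic-ray hit:
  P(¬anomaly flag | ¬real transient source) = 0.92*0.97 + 0.52*0.03
        = 0.892400 + 0.015600 = 0.908000
Keeping only the cosmic-ray hit-present terms gives 0.015600, so
  P(cosmic-ray hit | ¬anomaly flag, ¬real transient source) = 0.015600 / 0.908000 ≈ 0.017

P(cosmic-ray hit | ¬anomaly flag, ¬real transient source) ≈ 0.017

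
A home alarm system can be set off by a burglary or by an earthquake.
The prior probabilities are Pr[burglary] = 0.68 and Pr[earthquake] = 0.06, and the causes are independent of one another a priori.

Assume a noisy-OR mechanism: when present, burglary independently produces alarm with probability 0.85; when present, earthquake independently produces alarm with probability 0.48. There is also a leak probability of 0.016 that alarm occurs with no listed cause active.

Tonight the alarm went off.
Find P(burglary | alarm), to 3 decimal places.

Under noisy-OR, P(alarm | causes) = 1 − (1−0.016)·∏(1−qᵢ) over the active causes.
P(alarm) = 0.016*0.32*0.94 + 0.48832*0.32*0.06 + 0.8524*0.68*0.94 + 0.923248*0.68*0.06 = 0.004813 + 0.009376 + 0.544854 + 0.037669 = 0.596712
Of this, 0.582523 comes from 0.544854 + 0.037669 (the burglary=true cases).
So P(burglary | alarm) = 0.582523/0.596712 ≈ 0.976.

P(burglary | alarm) ≈ 0.976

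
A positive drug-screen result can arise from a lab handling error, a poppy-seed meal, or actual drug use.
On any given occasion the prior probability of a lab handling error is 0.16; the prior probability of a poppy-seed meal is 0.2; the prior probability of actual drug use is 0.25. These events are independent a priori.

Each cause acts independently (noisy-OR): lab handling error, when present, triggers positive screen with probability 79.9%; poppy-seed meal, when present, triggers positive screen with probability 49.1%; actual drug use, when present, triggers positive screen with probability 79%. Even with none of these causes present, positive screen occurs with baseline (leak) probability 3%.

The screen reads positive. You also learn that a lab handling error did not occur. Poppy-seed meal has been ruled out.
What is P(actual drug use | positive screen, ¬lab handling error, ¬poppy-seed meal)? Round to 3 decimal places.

P(actual drug use | positive screen, ¬lab handling error, ¬poppy-seed meal) ≈ 0.898

Under noisy-OR, P(positive screen | causes) = 1 − (1−0.03)·∏(1−qᵢ) over the active causes.
By total probability over both values of actual drug use:
  P(positive screen | ¬lab handling error, ¬poppy-seed meal) = 0.03·0.75 + 0.7963·0.25
        = 0.022500 + 0.199075 = 0.221575
Configurations with actual drug use contribute 0.199075, so
  P(actual drug use | positive screen, ¬lab handling error, ¬poppy-seed meal) = 0.199075 / 0.221575 ≈ 0.898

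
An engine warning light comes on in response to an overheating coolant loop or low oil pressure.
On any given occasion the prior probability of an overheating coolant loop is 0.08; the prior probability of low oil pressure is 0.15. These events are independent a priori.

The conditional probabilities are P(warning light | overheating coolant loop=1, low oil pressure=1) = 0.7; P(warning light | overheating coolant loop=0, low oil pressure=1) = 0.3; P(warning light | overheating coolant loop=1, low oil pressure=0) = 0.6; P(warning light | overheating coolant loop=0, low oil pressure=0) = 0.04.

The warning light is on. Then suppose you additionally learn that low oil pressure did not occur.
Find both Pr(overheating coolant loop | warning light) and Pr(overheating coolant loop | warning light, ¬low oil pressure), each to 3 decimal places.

Pr(overheating coolant loop | warning light) ≈ 0.404; Pr(overheating coolant loop | warning light, ¬low oil pressure) ≈ 0.566

Enumerate the 4 (overheating coolant loop, low oil pressure) configurations and weight by the priors:
  P(warning light) = 0.04*0.92*0.85 + 0.3*0.92*0.15 + 0.6*0.08*0.85 + 0.7*0.08*0.15
        = 0.031280 + 0.041400 + 0.040800 + 0.008400 = 0.121880
Keeping only the overheating coolant loop-present terms gives 0.049200, so
  P(overheating coolant loop | warning light) = 0.049200 / 0.121880 ≈ 0.404

Now also conditioning on low oil pressure≠true:
Enumerate both values of overheating coolant loop and weight by the priors:
  P(warning light | ¬low oil pressure) = 0.04×0.92 + 0.6×0.08
        = 0.036800 + 0.048000 = 0.084800
The terms with overheating coolant loop present sum to 0.048000, so
  P(overheating coolant loop | warning light, ¬low oil pressure) = 0.048000 / 0.084800 ≈ 0.566
Ruling out low oil pressure raises the posterior on overheating coolant loop — the flip side of explaining away.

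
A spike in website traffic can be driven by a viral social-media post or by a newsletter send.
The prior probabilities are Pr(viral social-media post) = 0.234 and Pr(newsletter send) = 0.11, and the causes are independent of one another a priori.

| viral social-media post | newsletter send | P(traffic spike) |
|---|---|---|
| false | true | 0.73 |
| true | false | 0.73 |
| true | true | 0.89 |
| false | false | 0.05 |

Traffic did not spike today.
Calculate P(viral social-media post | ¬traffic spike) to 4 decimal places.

Sum P(¬traffic spike|·) weighted by the priors over the 4 (viral social-media post, newsletter send) configurations:
  P(¬traffic spike) = 0.95·0.766·0.89 + 0.27·0.766·0.11 + 0.27·0.234·0.89 + 0.11·0.234·0.11
        = 0.647653 + 0.022750 + 0.056230 + 0.002831 = 0.729464
Keeping only the viral social-media post-present terms gives 0.059061, so
  P(viral social-media post | ¬traffic spike) = 0.059061 / 0.729464 ≈ 0.0810

P(viral social-media post | ¬traffic spike) ≈ 0.0810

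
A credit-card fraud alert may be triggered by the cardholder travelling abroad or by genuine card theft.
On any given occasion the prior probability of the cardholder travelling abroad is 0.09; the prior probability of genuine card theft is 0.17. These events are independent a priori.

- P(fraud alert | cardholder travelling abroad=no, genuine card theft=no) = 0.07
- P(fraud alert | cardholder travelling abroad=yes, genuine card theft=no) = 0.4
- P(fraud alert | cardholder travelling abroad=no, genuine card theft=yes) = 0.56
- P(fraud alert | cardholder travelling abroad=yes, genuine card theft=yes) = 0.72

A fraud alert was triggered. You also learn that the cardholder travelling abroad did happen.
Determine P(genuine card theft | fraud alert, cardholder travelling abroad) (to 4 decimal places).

P(genuine card theft | fraud alert, cardholder travelling abroad) ≈ 0.2694

Numerator (weight on configurations with genuine card theft): 0.72·0.17 = 0.122400
Normalizer over all consistent configurations: 0.4·0.83 + 0.72·0.17 = 0.454400
P(genuine card theft | fraud alert, cardholder travelling abroad) = 0.122400/0.454400 ≈ 0.2694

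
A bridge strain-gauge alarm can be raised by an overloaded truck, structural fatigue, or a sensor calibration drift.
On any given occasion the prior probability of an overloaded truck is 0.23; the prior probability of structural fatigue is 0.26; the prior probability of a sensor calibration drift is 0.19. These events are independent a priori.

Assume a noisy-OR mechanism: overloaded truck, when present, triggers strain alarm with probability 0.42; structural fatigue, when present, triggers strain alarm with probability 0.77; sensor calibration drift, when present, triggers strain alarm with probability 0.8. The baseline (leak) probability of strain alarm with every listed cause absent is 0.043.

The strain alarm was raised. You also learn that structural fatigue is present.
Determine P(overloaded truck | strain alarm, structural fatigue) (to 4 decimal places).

Under noisy-OR, P(strain alarm | causes) = 1 − (1−0.043)·∏(1−qᵢ) over the active causes.
Enumerate the 4 (overloaded truck, sensor calibration drift) configurations and weight by the priors:
  P(strain alarm | structural fatigue) = 0.77989·0.77·0.81 + 0.955978·0.77·0.19 + 0.872336·0.23·0.81 + 0.974467·0.23·0.19
        = 0.486417 + 0.139860 + 0.162516 + 0.042584 = 0.831377
Configurations with overloaded truck contribute 0.205100, so
  P(overloaded truck | strain alarm, structural fatigue) = 0.205100 / 0.831377 ≈ 0.2467

P(overloaded truck | strain alarm, structural fatigue) ≈ 0.2467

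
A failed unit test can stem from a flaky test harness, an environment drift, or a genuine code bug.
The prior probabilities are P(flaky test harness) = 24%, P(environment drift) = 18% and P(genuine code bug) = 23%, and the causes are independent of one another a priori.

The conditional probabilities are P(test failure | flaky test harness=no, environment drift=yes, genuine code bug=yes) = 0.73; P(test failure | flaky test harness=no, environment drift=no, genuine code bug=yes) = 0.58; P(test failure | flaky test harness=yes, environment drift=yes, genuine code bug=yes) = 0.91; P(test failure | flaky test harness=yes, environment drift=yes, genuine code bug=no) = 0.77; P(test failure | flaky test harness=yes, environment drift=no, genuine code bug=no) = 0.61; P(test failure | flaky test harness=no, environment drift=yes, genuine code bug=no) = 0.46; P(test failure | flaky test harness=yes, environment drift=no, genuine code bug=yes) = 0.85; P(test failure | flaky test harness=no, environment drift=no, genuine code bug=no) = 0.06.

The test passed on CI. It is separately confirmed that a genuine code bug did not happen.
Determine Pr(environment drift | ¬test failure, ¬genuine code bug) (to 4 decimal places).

By total probability over the 4 (flaky test harness, environment drift) configurations:
  P(¬test failure | ¬genuine code bug) = 0.94×0.76×0.82 + 0.54×0.76×0.18 + 0.39×0.24×0.82 + 0.23×0.24×0.18
        = 0.585808 + 0.073872 + 0.076752 + 0.009936 = 0.746368
Keeping only the environment drift-present terms gives 0.083808, so
  P(environment drift | ¬test failure, ¬genuine code bug) = 0.083808 / 0.746368 ≈ 0.1123

Pr(environment drift | ¬test failure, ¬genuine code bug) ≈ 0.1123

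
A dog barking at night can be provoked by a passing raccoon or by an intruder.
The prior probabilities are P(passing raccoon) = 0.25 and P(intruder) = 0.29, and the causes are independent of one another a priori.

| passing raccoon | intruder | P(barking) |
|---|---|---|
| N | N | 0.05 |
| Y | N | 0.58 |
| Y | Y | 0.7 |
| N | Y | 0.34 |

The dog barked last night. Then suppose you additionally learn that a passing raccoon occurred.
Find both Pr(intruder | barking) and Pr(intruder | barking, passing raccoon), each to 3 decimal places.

Weight on intruder=true, given the evidence: 0.073950 + 0.050750 = 0.124700
Normalizer over all consistent configurations: 0.05×0.75×0.71 + 0.34×0.75×0.29 + 0.58×0.25×0.71 + 0.7×0.25×0.29 = 0.254275
Posterior = 0.124700 / 0.254275 ≈ 0.490

Now also conditioning on passing raccoon=true:
P(barking | passing raccoon) = 0.58*0.71 + 0.7*0.29 = 0.411800 + 0.203000 = 0.614800
Restricting to configurations with intruder present: 0.7*0.29 = 0.203000.
So P(intruder | barking, passing raccoon) = 0.203000/0.614800 ≈ 0.330.
The drop from 0.490 to 0.330 is the explaining-away (discounting) effect.

Pr(intruder | barking) ≈ 0.490; Pr(intruder | barking, passing raccoon) ≈ 0.330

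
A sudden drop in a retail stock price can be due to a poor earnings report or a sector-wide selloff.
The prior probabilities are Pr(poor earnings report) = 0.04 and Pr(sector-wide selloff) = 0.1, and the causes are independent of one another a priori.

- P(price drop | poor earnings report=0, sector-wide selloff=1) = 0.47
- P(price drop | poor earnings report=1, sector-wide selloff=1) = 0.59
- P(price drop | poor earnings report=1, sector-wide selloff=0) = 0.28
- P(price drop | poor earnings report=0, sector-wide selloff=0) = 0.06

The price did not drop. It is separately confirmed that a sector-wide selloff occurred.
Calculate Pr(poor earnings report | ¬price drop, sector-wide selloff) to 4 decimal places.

P(¬price drop | sector-wide selloff) = 0.53·0.96 + 0.41·0.04 = 0.508800 + 0.016400 = 0.525200
The poor earnings report-present share is 0.41·0.04 = 0.016400.
Hence the posterior is 0.016400/0.525200 ≈ 0.0312.

Pr(poor earnings report | ¬price drop, sector-wide selloff) ≈ 0.0312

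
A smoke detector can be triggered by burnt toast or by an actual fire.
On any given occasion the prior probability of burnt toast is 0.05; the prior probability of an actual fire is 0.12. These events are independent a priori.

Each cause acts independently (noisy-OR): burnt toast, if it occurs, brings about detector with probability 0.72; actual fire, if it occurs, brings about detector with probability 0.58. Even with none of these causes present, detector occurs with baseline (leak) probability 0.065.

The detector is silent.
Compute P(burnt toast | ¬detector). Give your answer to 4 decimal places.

P(burnt toast | ¬detector) ≈ 0.0145

Under noisy-OR, P(detector | causes) = 1 − (1−0.065)·∏(1−qᵢ) over the active causes.
Enumerate the 4 (burnt toast, actual fire) configurations and weight by the priors:
  P(¬detector) = 0.935·0.95·0.88 + 0.3927·0.95·0.12 + 0.2618·0.05·0.88 + 0.109956·0.05·0.12
        = 0.781660 + 0.044768 + 0.011519 + 0.000660 = 0.838607
Keeping only the burnt toast-present terms gives 0.012179, so
  P(burnt toast | ¬detector) = 0.012179 / 0.838607 ≈ 0.0145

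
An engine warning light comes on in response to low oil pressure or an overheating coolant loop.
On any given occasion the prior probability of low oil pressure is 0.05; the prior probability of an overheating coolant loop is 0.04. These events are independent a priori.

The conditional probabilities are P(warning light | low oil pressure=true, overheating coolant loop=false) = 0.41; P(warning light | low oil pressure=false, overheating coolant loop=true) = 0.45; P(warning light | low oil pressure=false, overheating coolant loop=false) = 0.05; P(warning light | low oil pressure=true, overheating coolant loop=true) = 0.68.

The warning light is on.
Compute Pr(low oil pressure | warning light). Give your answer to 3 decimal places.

P(warning light) = 0.05×0.95×0.96 + 0.45×0.95×0.04 + 0.41×0.05×0.96 + 0.68×0.05×0.04 = 0.045600 + 0.017100 + 0.019680 + 0.001360 = 0.083740
The low oil pressure-present share is 0.019680 + 0.001360 = 0.021040.
So P(low oil pressure | warning light) = 0.021040/0.083740 ≈ 0.251.

Pr(low oil pressure | warning light) ≈ 0.251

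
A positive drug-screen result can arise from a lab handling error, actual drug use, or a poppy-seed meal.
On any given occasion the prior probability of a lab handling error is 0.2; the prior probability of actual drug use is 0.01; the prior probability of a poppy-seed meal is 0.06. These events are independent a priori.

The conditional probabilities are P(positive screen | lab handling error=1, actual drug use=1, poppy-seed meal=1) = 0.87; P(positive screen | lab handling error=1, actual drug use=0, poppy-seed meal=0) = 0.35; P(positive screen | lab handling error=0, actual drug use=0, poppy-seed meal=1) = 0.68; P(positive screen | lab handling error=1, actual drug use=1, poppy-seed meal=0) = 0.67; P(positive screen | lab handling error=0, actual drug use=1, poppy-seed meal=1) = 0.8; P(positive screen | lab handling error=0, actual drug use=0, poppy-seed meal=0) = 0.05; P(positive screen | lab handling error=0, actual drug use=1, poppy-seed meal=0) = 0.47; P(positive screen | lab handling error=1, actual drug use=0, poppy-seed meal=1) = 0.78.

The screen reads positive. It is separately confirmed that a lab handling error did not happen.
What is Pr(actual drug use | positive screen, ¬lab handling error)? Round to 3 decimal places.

Pr(actual drug use | positive screen, ¬lab handling error) ≈ 0.053

By total probability over the 4 (actual drug use, poppy-seed meal) configurations:
  P(positive screen | ¬lab handling error) = 0.05*0.99*0.94 + 0.68*0.99*0.06 + 0.47*0.01*0.94 + 0.8*0.01*0.06
        = 0.046530 + 0.040392 + 0.004418 + 0.000480 = 0.091820
The terms with actual drug use present sum to 0.004898, so
  P(actual drug use | positive screen, ¬lab handling error) = 0.004898 / 0.091820 ≈ 0.053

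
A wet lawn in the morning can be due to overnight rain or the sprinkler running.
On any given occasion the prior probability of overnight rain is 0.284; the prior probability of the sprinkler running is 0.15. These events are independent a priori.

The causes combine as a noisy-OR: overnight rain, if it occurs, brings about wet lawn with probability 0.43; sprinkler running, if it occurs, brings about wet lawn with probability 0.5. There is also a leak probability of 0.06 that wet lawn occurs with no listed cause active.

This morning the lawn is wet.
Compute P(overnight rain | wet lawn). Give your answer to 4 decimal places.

P(overnight rain | wet lawn) ≈ 0.6052

Under noisy-OR, P(wet lawn | causes) = 1 − (1−0.06)·∏(1−qᵢ) over the active causes.
Weight on overnight rain=true, given the evidence: 0.112058 + 0.031187 = 0.143245
Normalizer over all consistent configurations: 0.06·0.716·0.85 + 0.53·0.716·0.15 + 0.4642·0.284·0.85 + 0.7321·0.284·0.15 = 0.236683
Posterior = 0.143245 / 0.236683 ≈ 0.6052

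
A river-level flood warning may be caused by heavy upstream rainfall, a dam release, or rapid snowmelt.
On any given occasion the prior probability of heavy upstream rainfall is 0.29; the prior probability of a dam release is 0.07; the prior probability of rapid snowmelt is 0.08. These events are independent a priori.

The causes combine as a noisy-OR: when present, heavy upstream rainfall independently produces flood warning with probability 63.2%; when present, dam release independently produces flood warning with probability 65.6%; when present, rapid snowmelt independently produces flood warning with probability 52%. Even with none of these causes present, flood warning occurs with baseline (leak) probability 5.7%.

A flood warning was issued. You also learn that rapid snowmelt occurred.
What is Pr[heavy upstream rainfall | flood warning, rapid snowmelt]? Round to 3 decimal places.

Under noisy-OR, P(flood warning | causes) = 1 − (1−0.057)·∏(1−qᵢ) over the active causes.
For the numerator, keep only heavy upstream rainfall=true terms: 0.224776 + 0.019137 = 0.243913
Denominator P(flood warning | rapid snowmelt): 0.54736×0.71×0.93 + 0.844292×0.71×0.07 + 0.833428×0.29×0.93 + 0.942699×0.29×0.07 = 0.647296
Posterior = 0.243913 / 0.647296 ≈ 0.377

Pr[heavy upstream rainfall | flood warning, rapid snowmelt] ≈ 0.377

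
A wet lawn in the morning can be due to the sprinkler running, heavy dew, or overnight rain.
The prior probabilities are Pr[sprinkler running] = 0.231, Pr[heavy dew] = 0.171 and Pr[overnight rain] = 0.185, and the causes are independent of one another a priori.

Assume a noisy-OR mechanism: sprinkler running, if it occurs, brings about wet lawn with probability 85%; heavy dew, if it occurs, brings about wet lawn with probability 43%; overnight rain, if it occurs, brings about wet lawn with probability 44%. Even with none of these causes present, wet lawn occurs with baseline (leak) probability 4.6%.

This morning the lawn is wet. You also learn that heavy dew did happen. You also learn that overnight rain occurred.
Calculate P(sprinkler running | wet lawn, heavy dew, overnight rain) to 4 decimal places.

Under noisy-OR, P(wet lawn | causes) = 1 − (1−0.046)·∏(1−qᵢ) over the active causes.
P(wet lawn | heavy dew, overnight rain) = 0.695483*0.769 + 0.954322*0.231 = 0.534826 + 0.220448 = 0.755274
Restricting to configurations with sprinkler running present: 0.954322*0.231 = 0.220448.
P(sprinkler running | wet lawn, heavy dew, overnight rain) = 0.220448 / 0.755274 ≈ 0.2919

P(sprinkler running | wet lawn, heavy dew, overnight rain) ≈ 0.2919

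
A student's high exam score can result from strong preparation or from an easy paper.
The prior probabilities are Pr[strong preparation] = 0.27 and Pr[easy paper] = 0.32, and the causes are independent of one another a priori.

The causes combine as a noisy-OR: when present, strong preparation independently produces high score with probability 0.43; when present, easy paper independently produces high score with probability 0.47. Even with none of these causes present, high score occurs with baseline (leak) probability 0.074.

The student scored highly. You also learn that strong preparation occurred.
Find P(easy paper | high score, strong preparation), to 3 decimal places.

P(easy paper | high score, strong preparation) ≈ 0.418

Under noisy-OR, P(high score | causes) = 1 − (1−0.074)·∏(1−qᵢ) over the active causes.
Sum P(high score|·) weighted by the priors over both values of easy paper:
  P(high score | strong preparation) = 0.47218*0.68 + 0.720255*0.32
        = 0.321082 + 0.230482 = 0.551564
Keeping only the easy paper-present terms gives 0.230482, so
  P(easy paper | high score, strong preparation) = 0.230482 / 0.551564 ≈ 0.418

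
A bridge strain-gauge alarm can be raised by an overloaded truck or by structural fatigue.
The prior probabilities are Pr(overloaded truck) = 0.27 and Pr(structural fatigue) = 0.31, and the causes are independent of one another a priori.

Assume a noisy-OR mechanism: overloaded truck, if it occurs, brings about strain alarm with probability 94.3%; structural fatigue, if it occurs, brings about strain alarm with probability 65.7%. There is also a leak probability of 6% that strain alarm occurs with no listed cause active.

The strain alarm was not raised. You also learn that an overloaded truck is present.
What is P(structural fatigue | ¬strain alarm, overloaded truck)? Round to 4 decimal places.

Under noisy-OR, P(strain alarm | causes) = 1 − (1−0.06)·∏(1−qᵢ) over the active causes.
For the numerator, keep only structural fatigue=true terms: 0.018378*0.31 = 0.005697
The normalizing constant is 0.05358*0.69 + 0.018378*0.31 = 0.042667
Posterior = 0.005697 / 0.042667 ≈ 0.1335

P(structural fatigue | ¬strain alarm, overloaded truck) ≈ 0.1335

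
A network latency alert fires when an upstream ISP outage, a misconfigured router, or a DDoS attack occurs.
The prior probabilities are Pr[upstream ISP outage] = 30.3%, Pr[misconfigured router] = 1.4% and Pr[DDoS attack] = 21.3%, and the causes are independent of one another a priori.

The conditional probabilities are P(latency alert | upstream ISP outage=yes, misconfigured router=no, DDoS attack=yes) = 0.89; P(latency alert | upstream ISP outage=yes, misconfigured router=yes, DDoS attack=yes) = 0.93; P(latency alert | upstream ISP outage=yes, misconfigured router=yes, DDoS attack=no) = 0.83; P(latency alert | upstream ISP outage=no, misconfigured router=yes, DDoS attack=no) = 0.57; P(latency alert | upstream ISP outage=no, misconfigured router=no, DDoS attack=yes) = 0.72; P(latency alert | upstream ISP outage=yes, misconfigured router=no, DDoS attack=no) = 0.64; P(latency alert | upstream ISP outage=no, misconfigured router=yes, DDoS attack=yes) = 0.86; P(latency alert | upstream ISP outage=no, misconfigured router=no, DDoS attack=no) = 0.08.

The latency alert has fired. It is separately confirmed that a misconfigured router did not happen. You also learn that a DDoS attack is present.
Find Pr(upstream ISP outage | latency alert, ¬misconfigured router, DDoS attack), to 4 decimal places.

Pr(upstream ISP outage | latency alert, ¬misconfigured router, DDoS attack) ≈ 0.3495

P(latency alert | ¬misconfigured router, DDoS attack) = 0.72×0.697 + 0.89×0.303 = 0.501840 + 0.269670 = 0.771510
Of this, 0.269670 comes from 0.89×0.303 (the upstream ISP outage=true cases).
Hence the posterior is 0.269670/0.771510 ≈ 0.3495.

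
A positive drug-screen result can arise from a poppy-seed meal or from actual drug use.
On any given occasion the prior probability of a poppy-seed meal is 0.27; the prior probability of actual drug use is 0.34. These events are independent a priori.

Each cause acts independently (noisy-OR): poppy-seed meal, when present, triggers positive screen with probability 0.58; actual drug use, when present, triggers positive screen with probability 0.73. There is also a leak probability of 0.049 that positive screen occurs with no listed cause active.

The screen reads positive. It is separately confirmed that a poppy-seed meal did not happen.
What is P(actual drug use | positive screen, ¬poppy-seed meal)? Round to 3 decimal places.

Under noisy-OR, P(positive screen | causes) = 1 − (1−0.049)·∏(1−qᵢ) over the active causes.
P(positive screen | ¬poppy-seed meal) = 0.049×0.66 + 0.74323×0.34 = 0.032340 + 0.252698 = 0.285038
Of this, 0.252698 comes from 0.74323×0.34 (the actual drug use=true cases).
P(actual drug use | positive screen, ¬poppy-seed meal) = 0.252698 / 0.285038 ≈ 0.887

P(actual drug use | positive screen, ¬poppy-seed meal) ≈ 0.887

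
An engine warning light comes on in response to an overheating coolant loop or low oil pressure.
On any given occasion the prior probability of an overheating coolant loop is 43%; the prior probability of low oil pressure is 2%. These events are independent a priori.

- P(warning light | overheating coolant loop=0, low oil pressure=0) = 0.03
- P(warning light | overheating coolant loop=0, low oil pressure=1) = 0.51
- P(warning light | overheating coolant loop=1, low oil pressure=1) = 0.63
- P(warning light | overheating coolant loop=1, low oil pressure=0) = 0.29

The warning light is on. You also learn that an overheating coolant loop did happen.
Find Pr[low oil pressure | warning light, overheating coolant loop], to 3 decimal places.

Pr[low oil pressure | warning light, overheating coolant loop] ≈ 0.042

P(warning light | overheating coolant loop) = 0.29·0.98 + 0.63·0.02 = 0.284200 + 0.012600 = 0.296800
The low oil pressure-present share is 0.63·0.02 = 0.012600.
P(low oil pressure | warning light, overheating coolant loop) = 0.012600 / 0.296800 ≈ 0.042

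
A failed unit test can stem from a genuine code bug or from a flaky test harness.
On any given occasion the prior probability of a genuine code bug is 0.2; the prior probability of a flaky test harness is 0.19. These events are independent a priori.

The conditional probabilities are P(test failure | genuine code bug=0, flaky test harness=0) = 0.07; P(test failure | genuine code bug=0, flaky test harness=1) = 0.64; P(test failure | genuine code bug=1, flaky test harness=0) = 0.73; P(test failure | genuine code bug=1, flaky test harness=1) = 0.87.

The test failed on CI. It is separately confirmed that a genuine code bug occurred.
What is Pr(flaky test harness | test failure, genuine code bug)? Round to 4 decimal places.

For the numerator, keep only flaky test harness=true terms: 0.87·0.19 = 0.165300
Denominator P(test failure | genuine code bug): 0.73·0.81 + 0.87·0.19 = 0.756600
P(flaky test harness | test failure, genuine code bug) = 0.165300/0.756600 ≈ 0.2185

Pr(flaky test harness | test failure, genuine code bug) ≈ 0.2185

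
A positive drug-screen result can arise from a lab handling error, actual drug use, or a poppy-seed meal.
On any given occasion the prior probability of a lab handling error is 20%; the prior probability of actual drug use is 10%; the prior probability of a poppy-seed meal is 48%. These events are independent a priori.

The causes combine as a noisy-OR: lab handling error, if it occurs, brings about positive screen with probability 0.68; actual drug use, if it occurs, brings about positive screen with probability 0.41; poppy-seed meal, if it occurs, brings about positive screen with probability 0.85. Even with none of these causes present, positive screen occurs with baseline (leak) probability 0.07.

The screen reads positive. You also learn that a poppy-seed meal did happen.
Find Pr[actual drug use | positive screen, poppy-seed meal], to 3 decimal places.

Under noisy-OR, P(positive screen | causes) = 1 − (1−0.07)·∏(1−qᵢ) over the active causes.
Numerator (weight on configurations with actual drug use): 0.073416 + 0.019473 = 0.092889
Normalizer over all consistent configurations: 0.8605×0.8×0.9 + 0.917695×0.8×0.1 + 0.95536×0.2×0.9 + 0.973662×0.2×0.1 = 0.884414
P(actual drug use | positive screen, poppy-seed meal) = 0.092889/0.884414 ≈ 0.105

Pr[actual drug use | positive screen, poppy-seed meal] ≈ 0.105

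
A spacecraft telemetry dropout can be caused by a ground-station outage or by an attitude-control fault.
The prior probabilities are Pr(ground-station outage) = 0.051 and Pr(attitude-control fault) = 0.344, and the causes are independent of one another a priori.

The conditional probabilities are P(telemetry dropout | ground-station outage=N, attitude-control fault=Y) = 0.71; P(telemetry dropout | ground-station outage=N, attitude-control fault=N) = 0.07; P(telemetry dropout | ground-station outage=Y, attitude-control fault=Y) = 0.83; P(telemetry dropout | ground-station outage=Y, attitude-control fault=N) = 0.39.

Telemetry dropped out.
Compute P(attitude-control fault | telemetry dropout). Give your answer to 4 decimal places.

P(telemetry dropout) = 0.07·0.949·0.656 + 0.71·0.949·0.344 + 0.39·0.051·0.656 + 0.83·0.051·0.344 = 0.043578 + 0.231784 + 0.013048 + 0.014562 = 0.302972
The attitude-control fault-present share is 0.231784 + 0.014562 = 0.246346.
Hence the posterior is 0.246346/0.302972 ≈ 0.8131.

P(attitude-control fault | telemetry dropout) ≈ 0.8131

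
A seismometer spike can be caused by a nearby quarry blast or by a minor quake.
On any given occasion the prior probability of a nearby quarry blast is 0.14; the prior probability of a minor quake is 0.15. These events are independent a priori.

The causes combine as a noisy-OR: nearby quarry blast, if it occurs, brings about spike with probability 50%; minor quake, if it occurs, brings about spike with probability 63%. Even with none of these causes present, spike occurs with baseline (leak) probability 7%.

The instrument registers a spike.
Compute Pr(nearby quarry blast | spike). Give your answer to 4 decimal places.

Pr(nearby quarry blast | spike) ≈ 0.3738

Under noisy-OR, P(spike | causes) = 1 − (1−0.07)·∏(1−qᵢ) over the active causes.
Weight on nearby quarry blast=true, given the evidence: 0.063665 + 0.017387 = 0.081052
Denominator P(spike): 0.07*0.86*0.85 + 0.6559*0.86*0.15 + 0.535*0.14*0.85 + 0.82795*0.14*0.15 = 0.216833
Posterior = 0.081052 / 0.216833 ≈ 0.3738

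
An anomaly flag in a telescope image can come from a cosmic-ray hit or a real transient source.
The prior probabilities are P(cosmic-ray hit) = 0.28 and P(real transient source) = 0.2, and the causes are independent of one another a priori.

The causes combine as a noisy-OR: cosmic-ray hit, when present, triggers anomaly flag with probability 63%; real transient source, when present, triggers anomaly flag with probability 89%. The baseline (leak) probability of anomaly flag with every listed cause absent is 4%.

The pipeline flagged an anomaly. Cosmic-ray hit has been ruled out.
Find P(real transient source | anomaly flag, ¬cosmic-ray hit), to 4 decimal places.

P(real transient source | anomaly flag, ¬cosmic-ray hit) ≈ 0.8483

Under noisy-OR, P(anomaly flag | causes) = 1 − (1−0.04)·∏(1−qᵢ) over the active causes.
Numerator (weight on configurations with real transient source): 0.8944·0.2 = 0.178880
Denominator P(anomaly flag | ¬cosmic-ray hit): 0.04·0.8 + 0.8944·0.2 = 0.210880
Posterior = 0.178880 / 0.210880 ≈ 0.8483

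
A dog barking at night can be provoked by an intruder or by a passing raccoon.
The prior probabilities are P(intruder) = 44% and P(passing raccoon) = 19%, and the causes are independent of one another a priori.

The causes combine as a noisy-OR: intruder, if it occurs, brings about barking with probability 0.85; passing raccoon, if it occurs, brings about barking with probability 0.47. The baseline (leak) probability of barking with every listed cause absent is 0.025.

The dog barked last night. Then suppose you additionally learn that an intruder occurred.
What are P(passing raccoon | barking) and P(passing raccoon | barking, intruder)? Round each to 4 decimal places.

Under noisy-OR, P(barking | causes) = 1 − (1−0.025)·∏(1−qᵢ) over the active causes.
Numerator (weight on configurations with passing raccoon): 0.051418 + 0.077120 = 0.128538
Normalizer over all consistent configurations: 0.025*0.56*0.81 + 0.48325*0.56*0.19 + 0.85375*0.44*0.81 + 0.922488*0.44*0.19 = 0.444155
Posterior = 0.128538 / 0.444155 ≈ 0.2894

Now condition on the additional information:
P(barking | intruder) = 0.85375×0.81 + 0.922488×0.19 = 0.691538 + 0.175273 = 0.866811
Restricting to configurations with passing raccoon present: 0.922488×0.19 = 0.175273.
P(passing raccoon | barking, intruder) = 0.175273 / 0.866811 ≈ 0.2022

P(passing raccoon | barking) ≈ 0.2894; P(passing raccoon | barking, intruder) ≈ 0.2022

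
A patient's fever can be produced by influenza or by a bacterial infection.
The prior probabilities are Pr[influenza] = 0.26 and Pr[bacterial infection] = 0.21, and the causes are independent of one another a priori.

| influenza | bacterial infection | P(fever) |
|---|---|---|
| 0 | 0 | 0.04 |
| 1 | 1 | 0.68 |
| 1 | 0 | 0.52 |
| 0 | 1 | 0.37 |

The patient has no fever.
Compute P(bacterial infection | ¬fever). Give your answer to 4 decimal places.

Numerator (weight on configurations with bacterial infection): 0.097902 + 0.017472 = 0.115374
Denominator P(¬fever): 0.96·0.74·0.79 + 0.63·0.74·0.21 + 0.48·0.26·0.79 + 0.32·0.26·0.21 = 0.775182
Posterior = 0.115374 / 0.775182 ≈ 0.1488

P(bacterial infection | ¬fever) ≈ 0.1488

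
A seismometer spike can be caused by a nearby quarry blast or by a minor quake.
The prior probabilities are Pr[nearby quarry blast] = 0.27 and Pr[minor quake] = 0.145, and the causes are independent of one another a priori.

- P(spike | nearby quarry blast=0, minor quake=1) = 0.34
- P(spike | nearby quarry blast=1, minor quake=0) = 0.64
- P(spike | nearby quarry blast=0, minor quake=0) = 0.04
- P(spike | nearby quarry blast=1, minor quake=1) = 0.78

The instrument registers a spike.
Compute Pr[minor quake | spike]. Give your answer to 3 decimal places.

Pr[minor quake | spike] ≈ 0.278

P(spike) = 0.04·0.73·0.855 + 0.34·0.73·0.145 + 0.64·0.27·0.855 + 0.78·0.27·0.145 = 0.024966 + 0.035989 + 0.147744 + 0.030537 = 0.239236
The minor quake-present share is 0.035989 + 0.030537 = 0.066526.
P(minor quake | spike) = 0.066526 / 0.239236 ≈ 0.278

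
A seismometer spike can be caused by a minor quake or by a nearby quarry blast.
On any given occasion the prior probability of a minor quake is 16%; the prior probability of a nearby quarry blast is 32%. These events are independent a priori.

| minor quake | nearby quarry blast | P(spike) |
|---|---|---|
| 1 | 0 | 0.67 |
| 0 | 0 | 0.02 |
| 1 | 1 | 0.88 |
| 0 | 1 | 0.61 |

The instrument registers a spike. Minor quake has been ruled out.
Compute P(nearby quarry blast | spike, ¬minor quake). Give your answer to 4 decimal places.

P(spike | ¬minor quake) = 0.02·0.68 + 0.61·0.32 = 0.013600 + 0.195200 = 0.208800
Restricting to configurations with nearby quarry blast present: 0.61·0.32 = 0.195200.
Hence the posterior is 0.195200/0.208800 ≈ 0.9349.

P(nearby quarry blast | spike, ¬minor quake) ≈ 0.9349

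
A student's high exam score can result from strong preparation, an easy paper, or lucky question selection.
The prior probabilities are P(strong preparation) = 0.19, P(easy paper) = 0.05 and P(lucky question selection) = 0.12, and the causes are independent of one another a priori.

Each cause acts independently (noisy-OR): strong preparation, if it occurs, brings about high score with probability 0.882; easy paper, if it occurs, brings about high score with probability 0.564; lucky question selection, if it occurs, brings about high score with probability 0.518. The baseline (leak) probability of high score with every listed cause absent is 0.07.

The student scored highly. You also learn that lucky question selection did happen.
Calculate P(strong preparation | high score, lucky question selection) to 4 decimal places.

P(strong preparation | high score, lucky question selection) ≈ 0.2828

Under noisy-OR, P(high score | causes) = 1 − (1−0.07)·∏(1−qᵢ) over the active causes.
P(high score | lucky question selection) = 0.55174*0.81*0.95 + 0.804559*0.81*0.05 + 0.947105*0.19*0.95 + 0.976938*0.19*0.05 = 0.424564 + 0.032585 + 0.170952 + 0.009281 = 0.637382
Restricting to configurations with strong preparation present: 0.170952 + 0.009281 = 0.180233.
So P(strong preparation | high score, lucky question selection) = 0.180233/0.637382 ≈ 0.2828.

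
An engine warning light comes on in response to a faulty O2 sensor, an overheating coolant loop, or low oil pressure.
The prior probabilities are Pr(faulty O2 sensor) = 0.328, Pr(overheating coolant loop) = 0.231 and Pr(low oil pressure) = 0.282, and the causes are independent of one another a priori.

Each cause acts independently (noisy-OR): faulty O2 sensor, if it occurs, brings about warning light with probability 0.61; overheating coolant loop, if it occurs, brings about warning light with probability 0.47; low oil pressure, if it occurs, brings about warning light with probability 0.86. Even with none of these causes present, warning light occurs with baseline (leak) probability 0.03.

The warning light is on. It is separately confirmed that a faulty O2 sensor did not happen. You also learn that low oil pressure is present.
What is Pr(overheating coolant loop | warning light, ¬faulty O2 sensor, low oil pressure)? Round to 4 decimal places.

Pr(overheating coolant loop | warning light, ¬faulty O2 sensor, low oil pressure) ≈ 0.2439

Under noisy-OR, P(warning light | causes) = 1 − (1−0.03)·∏(1−qᵢ) over the active causes.
Numerator (weight on configurations with overheating coolant loop): 0.928026·0.231 = 0.214374
Normalizer over all consistent configurations: 0.8642·0.769 + 0.928026·0.231 = 0.878944
P(overheating coolant loop | warning light, ¬faulty O2 sensor, low oil pressure) = 0.214374/0.878944 ≈ 0.2439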